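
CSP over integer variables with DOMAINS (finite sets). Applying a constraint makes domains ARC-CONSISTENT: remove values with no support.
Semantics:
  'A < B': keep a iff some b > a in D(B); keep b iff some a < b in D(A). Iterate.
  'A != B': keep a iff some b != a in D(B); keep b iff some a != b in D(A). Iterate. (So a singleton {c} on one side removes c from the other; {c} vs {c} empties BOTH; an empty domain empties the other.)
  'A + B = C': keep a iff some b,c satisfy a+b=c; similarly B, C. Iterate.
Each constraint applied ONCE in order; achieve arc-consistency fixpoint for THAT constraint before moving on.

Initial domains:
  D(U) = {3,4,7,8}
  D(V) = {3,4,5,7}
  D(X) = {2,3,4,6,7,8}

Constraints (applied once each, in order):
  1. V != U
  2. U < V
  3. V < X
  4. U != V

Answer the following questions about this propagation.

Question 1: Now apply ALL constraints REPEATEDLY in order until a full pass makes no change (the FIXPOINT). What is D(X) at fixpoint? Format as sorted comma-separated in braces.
Answer: {6,7,8}

Derivation:
pass 0 (initial): D(X)={2,3,4,6,7,8}
pass 1: U {3,4,7,8}->{3,4}; V {3,4,5,7}->{4,5,7}; X {2,3,4,6,7,8}->{6,7,8}
pass 2: no change
Fixpoint after 2 passes: D(X) = {6,7,8}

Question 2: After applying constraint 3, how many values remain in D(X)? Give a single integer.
Answer: 3

Derivation:
Constraint 1 (V != U) on D(V)={3,4,5,7} D(U)={3,4,7,8}: no change
Constraint 2 (U < V) on D(U)={3,4,7,8} D(V)={3,4,5,7}: U {3,4,7,8}->{3,4}; V {3,4,5,7}->{4,5,7}
Constraint 3 (V < X) on D(V)={4,5,7} D(X)={2,3,4,6,7,8}: X {2,3,4,6,7,8}->{6,7,8}
So after constraint 3: D(X)={6,7,8}, size = 3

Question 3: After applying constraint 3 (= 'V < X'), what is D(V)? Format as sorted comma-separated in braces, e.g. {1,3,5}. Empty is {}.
Constraint 1 (V != U) on D(V)={3,4,5,7} D(U)={3,4,7,8}: no change
Constraint 2 (U < V) on D(U)={3,4,7,8} D(V)={3,4,5,7}: U {3,4,7,8}->{3,4}; V {3,4,5,7}->{4,5,7}
Constraint 3 (V < X) on D(V)={4,5,7} D(X)={2,3,4,6,7,8}: X {2,3,4,6,7,8}->{6,7,8}
So after constraint 3: D(V) = {4,5,7}

Answer: {4,5,7}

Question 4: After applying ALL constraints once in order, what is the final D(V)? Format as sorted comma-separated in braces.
Answer: {4,5,7}

Derivation:
Constraint 1 (V != U) on D(V)={3,4,5,7} D(U)={3,4,7,8}: no change
Constraint 2 (U < V) on D(U)={3,4,7,8} D(V)={3,4,5,7}: U {3,4,7,8}->{3,4}; V {3,4,5,7}->{4,5,7}
Constraint 3 (V < X) on D(V)={4,5,7} D(X)={2,3,4,6,7,8}: X {2,3,4,6,7,8}->{6,7,8}
Constraint 4 (U != V) on D(U)={3,4} D(V)={4,5,7}: no change
So after all 4 constraints: D(V) = {4,5,7}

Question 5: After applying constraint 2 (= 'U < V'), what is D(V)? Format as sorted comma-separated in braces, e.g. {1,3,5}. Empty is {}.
Answer: {4,5,7}

Derivation:
Constraint 1 (V != U) on D(V)={3,4,5,7} D(U)={3,4,7,8}: no change
Constraint 2 (U < V) on D(U)={3,4,7,8} D(V)={3,4,5,7}: U {3,4,7,8}->{3,4}; V {3,4,5,7}->{4,5,7}
So after constraint 2: D(V) = {4,5,7}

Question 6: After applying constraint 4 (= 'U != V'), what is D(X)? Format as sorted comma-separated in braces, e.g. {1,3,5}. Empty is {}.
Constraint 1 (V != U) on D(V)={3,4,5,7} D(U)={3,4,7,8}: no change
Constraint 2 (U < V) on D(U)={3,4,7,8} D(V)={3,4,5,7}: U {3,4,7,8}->{3,4}; V {3,4,5,7}->{4,5,7}
Constraint 3 (V < X) on D(V)={4,5,7} D(X)={2,3,4,6,7,8}: X {2,3,4,6,7,8}->{6,7,8}
Constraint 4 (U != V) on D(U)={3,4} D(V)={4,5,7}: no change
So after constraint 4: D(X) = {6,7,8}

Answer: {6,7,8}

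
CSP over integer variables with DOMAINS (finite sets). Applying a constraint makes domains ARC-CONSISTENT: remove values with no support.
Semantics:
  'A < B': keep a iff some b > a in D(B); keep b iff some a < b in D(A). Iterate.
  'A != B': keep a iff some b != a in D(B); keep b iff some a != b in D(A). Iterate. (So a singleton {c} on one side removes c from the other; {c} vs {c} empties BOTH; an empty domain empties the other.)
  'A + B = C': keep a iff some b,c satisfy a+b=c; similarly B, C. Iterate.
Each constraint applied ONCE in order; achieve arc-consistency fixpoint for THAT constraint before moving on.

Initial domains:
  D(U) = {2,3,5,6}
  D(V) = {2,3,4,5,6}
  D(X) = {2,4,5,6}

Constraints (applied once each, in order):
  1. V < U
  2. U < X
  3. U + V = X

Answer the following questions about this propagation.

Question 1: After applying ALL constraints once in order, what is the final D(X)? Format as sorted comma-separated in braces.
Constraint 1 (V < U) on D(V)={2,3,4,5,6} D(U)={2,3,5,6}: V {2,3,4,5,6}->{2,3,4,5}; U {2,3,5,6}->{3,5,6}
Constraint 2 (U < X) on D(U)={3,5,6} D(X)={2,4,5,6}: U {3,5,6}->{3,5}; X {2,4,5,6}->{4,5,6}
Constraint 3 (U + V = X) on D(U)={3,5} D(V)={2,3,4,5} D(X)={4,5,6}: U {3,5}->{3}; V {2,3,4,5}->{2,3}; X {4,5,6}->{5,6}
So after all 3 constraints: D(X) = {5,6}

Answer: {5,6}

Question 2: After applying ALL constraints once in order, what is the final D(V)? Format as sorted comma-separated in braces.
Constraint 1 (V < U) on D(V)={2,3,4,5,6} D(U)={2,3,5,6}: V {2,3,4,5,6}->{2,3,4,5}; U {2,3,5,6}->{3,5,6}
Constraint 2 (U < X) on D(U)={3,5,6} D(X)={2,4,5,6}: U {3,5,6}->{3,5}; X {2,4,5,6}->{4,5,6}
Constraint 3 (U + V = X) on D(U)={3,5} D(V)={2,3,4,5} D(X)={4,5,6}: U {3,5}->{3}; V {2,3,4,5}->{2,3}; X {4,5,6}->{5,6}
So after all 3 constraints: D(V) = {2,3}

Answer: {2,3}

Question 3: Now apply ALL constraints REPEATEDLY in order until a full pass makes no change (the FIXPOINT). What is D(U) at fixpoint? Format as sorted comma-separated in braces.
Answer: {3}

Derivation:
pass 0 (initial): D(U)={2,3,5,6}
pass 1: U {2,3,5,6}->{3}; V {2,3,4,5,6}->{2,3}; X {2,4,5,6}->{5,6}
pass 2: V {2,3}->{2}; X {5,6}->{5}
pass 3: no change
Fixpoint after 3 passes: D(U) = {3}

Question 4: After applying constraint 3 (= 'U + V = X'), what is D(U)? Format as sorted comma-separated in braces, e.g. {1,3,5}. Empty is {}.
Answer: {3}

Derivation:
Constraint 1 (V < U) on D(V)={2,3,4,5,6} D(U)={2,3,5,6}: V {2,3,4,5,6}->{2,3,4,5}; U {2,3,5,6}->{3,5,6}
Constraint 2 (U < X) on D(U)={3,5,6} D(X)={2,4,5,6}: U {3,5,6}->{3,5}; X {2,4,5,6}->{4,5,6}
Constraint 3 (U + V = X) on D(U)={3,5} D(V)={2,3,4,5} D(X)={4,5,6}: U {3,5}->{3}; V {2,3,4,5}->{2,3}; X {4,5,6}->{5,6}
So after constraint 3: D(U) = {3}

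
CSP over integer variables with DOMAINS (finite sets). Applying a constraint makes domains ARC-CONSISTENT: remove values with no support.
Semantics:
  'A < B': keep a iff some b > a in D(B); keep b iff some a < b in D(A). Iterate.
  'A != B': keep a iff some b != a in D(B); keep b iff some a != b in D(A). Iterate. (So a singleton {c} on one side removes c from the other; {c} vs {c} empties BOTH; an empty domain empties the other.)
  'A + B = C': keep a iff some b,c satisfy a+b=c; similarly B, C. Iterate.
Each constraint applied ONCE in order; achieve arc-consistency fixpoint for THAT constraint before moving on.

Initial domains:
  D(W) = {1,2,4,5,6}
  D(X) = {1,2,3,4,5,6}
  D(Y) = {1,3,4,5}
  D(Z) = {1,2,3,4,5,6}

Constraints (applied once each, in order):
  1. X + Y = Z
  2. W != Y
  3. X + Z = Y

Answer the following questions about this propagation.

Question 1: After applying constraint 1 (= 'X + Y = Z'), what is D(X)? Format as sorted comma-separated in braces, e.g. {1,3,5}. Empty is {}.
Constraint 1 (X + Y = Z) on D(X)={1,2,3,4,5,6} D(Y)={1,3,4,5} D(Z)={1,2,3,4,5,6}: X {1,2,3,4,5,6}->{1,2,3,4,5}; Z {1,2,3,4,5,6}->{2,3,4,5,6}
So after constraint 1: D(X) = {1,2,3,4,5}

Answer: {1,2,3,4,5}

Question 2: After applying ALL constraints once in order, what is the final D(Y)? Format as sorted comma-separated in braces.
Constraint 1 (X + Y = Z) on D(X)={1,2,3,4,5,6} D(Y)={1,3,4,5} D(Z)={1,2,3,4,5,6}: X {1,2,3,4,5,6}->{1,2,3,4,5}; Z {1,2,3,4,5,6}->{2,3,4,5,6}
Constraint 2 (W != Y) on D(W)={1,2,4,5,6} D(Y)={1,3,4,5}: no change
Constraint 3 (X + Z = Y) on D(X)={1,2,3,4,5} D(Z)={2,3,4,5,6} D(Y)={1,3,4,5}: X {1,2,3,4,5}->{1,2,3}; Z {2,3,4,5,6}->{2,3,4}; Y {1,3,4,5}->{3,4,5}
So after all 3 constraints: D(Y) = {3,4,5}

Answer: {3,4,5}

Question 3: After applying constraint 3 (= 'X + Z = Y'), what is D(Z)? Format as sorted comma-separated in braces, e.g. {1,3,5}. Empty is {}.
Constraint 1 (X + Y = Z) on D(X)={1,2,3,4,5,6} D(Y)={1,3,4,5} D(Z)={1,2,3,4,5,6}: X {1,2,3,4,5,6}->{1,2,3,4,5}; Z {1,2,3,4,5,6}->{2,3,4,5,6}
Constraint 2 (W != Y) on D(W)={1,2,4,5,6} D(Y)={1,3,4,5}: no change
Constraint 3 (X + Z = Y) on D(X)={1,2,3,4,5} D(Z)={2,3,4,5,6} D(Y)={1,3,4,5}: X {1,2,3,4,5}->{1,2,3}; Z {2,3,4,5,6}->{2,3,4}; Y {1,3,4,5}->{3,4,5}
So after constraint 3: D(Z) = {2,3,4}

Answer: {2,3,4}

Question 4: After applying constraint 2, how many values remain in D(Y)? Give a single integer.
Constraint 1 (X + Y = Z) on D(X)={1,2,3,4,5,6} D(Y)={1,3,4,5} D(Z)={1,2,3,4,5,6}: X {1,2,3,4,5,6}->{1,2,3,4,5}; Z {1,2,3,4,5,6}->{2,3,4,5,6}
Constraint 2 (W != Y) on D(W)={1,2,4,5,6} D(Y)={1,3,4,5}: no change
So after constraint 2: D(Y)={1,3,4,5}, size = 4

Answer: 4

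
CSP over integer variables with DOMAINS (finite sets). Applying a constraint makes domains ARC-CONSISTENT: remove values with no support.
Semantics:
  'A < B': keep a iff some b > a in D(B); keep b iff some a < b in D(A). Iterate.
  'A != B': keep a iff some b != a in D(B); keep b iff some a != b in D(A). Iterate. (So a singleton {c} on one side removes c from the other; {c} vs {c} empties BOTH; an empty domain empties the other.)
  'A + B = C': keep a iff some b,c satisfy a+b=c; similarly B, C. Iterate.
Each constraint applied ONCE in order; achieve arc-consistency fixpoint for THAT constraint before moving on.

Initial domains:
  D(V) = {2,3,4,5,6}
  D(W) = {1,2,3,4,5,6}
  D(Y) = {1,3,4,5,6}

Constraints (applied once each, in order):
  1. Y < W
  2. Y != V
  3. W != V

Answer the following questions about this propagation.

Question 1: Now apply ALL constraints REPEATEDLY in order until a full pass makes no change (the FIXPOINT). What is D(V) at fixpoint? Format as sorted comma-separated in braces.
Answer: {2,3,4,5,6}

Derivation:
pass 0 (initial): D(V)={2,3,4,5,6}
pass 1: W {1,2,3,4,5,6}->{2,3,4,5,6}; Y {1,3,4,5,6}->{1,3,4,5}
pass 2: no change
Fixpoint after 2 passes: D(V) = {2,3,4,5,6}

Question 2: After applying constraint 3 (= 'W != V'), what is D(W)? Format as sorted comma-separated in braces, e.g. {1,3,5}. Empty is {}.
Constraint 1 (Y < W) on D(Y)={1,3,4,5,6} D(W)={1,2,3,4,5,6}: Y {1,3,4,5,6}->{1,3,4,5}; W {1,2,3,4,5,6}->{2,3,4,5,6}
Constraint 2 (Y != V) on D(Y)={1,3,4,5} D(V)={2,3,4,5,6}: no change
Constraint 3 (W != V) on D(W)={2,3,4,5,6} D(V)={2,3,4,5,6}: no change
So after constraint 3: D(W) = {2,3,4,5,6}

Answer: {2,3,4,5,6}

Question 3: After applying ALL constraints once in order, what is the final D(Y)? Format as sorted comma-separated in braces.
Answer: {1,3,4,5}

Derivation:
Constraint 1 (Y < W) on D(Y)={1,3,4,5,6} D(W)={1,2,3,4,5,6}: Y {1,3,4,5,6}->{1,3,4,5}; W {1,2,3,4,5,6}->{2,3,4,5,6}
Constraint 2 (Y != V) on D(Y)={1,3,4,5} D(V)={2,3,4,5,6}: no change
Constraint 3 (W != V) on D(W)={2,3,4,5,6} D(V)={2,3,4,5,6}: no change
So after all 3 constraints: D(Y) = {1,3,4,5}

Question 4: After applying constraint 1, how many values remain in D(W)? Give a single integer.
Constraint 1 (Y < W) on D(Y)={1,3,4,5,6} D(W)={1,2,3,4,5,6}: Y {1,3,4,5,6}->{1,3,4,5}; W {1,2,3,4,5,6}->{2,3,4,5,6}
So after constraint 1: D(W)={2,3,4,5,6}, size = 5

Answer: 5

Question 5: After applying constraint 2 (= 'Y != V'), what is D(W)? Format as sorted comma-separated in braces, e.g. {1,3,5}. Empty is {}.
Answer: {2,3,4,5,6}

Derivation:
Constraint 1 (Y < W) on D(Y)={1,3,4,5,6} D(W)={1,2,3,4,5,6}: Y {1,3,4,5,6}->{1,3,4,5}; W {1,2,3,4,5,6}->{2,3,4,5,6}
Constraint 2 (Y != V) on D(Y)={1,3,4,5} D(V)={2,3,4,5,6}: no change
So after constraint 2: D(W) = {2,3,4,5,6}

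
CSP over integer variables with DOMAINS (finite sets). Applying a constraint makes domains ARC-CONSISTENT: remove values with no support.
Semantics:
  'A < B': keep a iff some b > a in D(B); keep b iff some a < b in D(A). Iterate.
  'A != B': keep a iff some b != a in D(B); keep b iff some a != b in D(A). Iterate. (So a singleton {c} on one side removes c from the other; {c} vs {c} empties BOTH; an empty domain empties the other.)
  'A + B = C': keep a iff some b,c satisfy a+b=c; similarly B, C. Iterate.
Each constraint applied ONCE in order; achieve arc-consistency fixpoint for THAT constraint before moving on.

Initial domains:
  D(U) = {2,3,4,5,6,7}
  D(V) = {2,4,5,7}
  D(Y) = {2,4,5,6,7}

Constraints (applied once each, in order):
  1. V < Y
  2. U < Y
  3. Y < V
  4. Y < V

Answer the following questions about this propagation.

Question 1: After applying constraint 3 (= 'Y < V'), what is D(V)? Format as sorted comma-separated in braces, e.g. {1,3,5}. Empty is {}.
Answer: {5}

Derivation:
Constraint 1 (V < Y) on D(V)={2,4,5,7} D(Y)={2,4,5,6,7}: V {2,4,5,7}->{2,4,5}; Y {2,4,5,6,7}->{4,5,6,7}
Constraint 2 (U < Y) on D(U)={2,3,4,5,6,7} D(Y)={4,5,6,7}: U {2,3,4,5,6,7}->{2,3,4,5,6}
Constraint 3 (Y < V) on D(Y)={4,5,6,7} D(V)={2,4,5}: Y {4,5,6,7}->{4}; V {2,4,5}->{5}
So after constraint 3: D(V) = {5}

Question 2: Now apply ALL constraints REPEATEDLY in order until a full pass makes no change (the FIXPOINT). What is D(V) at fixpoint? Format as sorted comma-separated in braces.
pass 0 (initial): D(V)={2,4,5,7}
pass 1: U {2,3,4,5,6,7}->{2,3,4,5,6}; V {2,4,5,7}->{5}; Y {2,4,5,6,7}->{4}
pass 2: U {2,3,4,5,6}->{}; V {5}->{}; Y {4}->{}
pass 3: no change
Fixpoint after 3 passes: D(V) = {}

Answer: {}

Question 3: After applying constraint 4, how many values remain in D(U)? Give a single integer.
Constraint 1 (V < Y) on D(V)={2,4,5,7} D(Y)={2,4,5,6,7}: V {2,4,5,7}->{2,4,5}; Y {2,4,5,6,7}->{4,5,6,7}
Constraint 2 (U < Y) on D(U)={2,3,4,5,6,7} D(Y)={4,5,6,7}: U {2,3,4,5,6,7}->{2,3,4,5,6}
Constraint 3 (Y < V) on D(Y)={4,5,6,7} D(V)={2,4,5}: Y {4,5,6,7}->{4}; V {2,4,5}->{5}
Constraint 4 (Y < V) on D(Y)={4} D(V)={5}: no change
So after constraint 4: D(U)={2,3,4,5,6}, size = 5

Answer: 5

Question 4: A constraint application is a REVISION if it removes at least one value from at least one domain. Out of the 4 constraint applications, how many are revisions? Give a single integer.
Constraint 1 (V < Y) on D(V)={2,4,5,7} D(Y)={2,4,5,6,7}: V {2,4,5,7}->{2,4,5}; Y {2,4,5,6,7}->{4,5,6,7} => REVISION
Constraint 2 (U < Y) on D(U)={2,3,4,5,6,7} D(Y)={4,5,6,7}: U {2,3,4,5,6,7}->{2,3,4,5,6} => REVISION
Constraint 3 (Y < V) on D(Y)={4,5,6,7} D(V)={2,4,5}: Y {4,5,6,7}->{4}; V {2,4,5}->{5} => REVISION
Constraint 4 (Y < V) on D(Y)={4} D(V)={5}: no change => not a revision
Total revisions = 3

Answer: 3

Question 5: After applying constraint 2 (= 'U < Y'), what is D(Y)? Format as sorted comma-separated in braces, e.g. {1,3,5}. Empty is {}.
Constraint 1 (V < Y) on D(V)={2,4,5,7} D(Y)={2,4,5,6,7}: V {2,4,5,7}->{2,4,5}; Y {2,4,5,6,7}->{4,5,6,7}
Constraint 2 (U < Y) on D(U)={2,3,4,5,6,7} D(Y)={4,5,6,7}: U {2,3,4,5,6,7}->{2,3,4,5,6}
So after constraint 2: D(Y) = {4,5,6,7}

Answer: {4,5,6,7}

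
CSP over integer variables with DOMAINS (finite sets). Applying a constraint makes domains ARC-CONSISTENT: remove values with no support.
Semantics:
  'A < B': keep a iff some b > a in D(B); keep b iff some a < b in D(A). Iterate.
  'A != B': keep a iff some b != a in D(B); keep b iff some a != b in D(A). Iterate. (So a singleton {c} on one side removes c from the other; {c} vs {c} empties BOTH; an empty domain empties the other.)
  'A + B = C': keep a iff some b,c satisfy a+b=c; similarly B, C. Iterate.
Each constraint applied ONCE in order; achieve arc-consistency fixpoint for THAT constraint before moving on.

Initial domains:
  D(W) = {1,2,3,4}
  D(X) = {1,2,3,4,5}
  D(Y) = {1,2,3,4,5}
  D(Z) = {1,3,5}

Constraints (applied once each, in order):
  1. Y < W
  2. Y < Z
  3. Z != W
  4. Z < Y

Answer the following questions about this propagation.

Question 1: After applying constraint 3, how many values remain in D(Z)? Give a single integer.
Constraint 1 (Y < W) on D(Y)={1,2,3,4,5} D(W)={1,2,3,4}: Y {1,2,3,4,5}->{1,2,3}; W {1,2,3,4}->{2,3,4}
Constraint 2 (Y < Z) on D(Y)={1,2,3} D(Z)={1,3,5}: Z {1,3,5}->{3,5}
Constraint 3 (Z != W) on D(Z)={3,5} D(W)={2,3,4}: no change
So after constraint 3: D(Z)={3,5}, size = 2

Answer: 2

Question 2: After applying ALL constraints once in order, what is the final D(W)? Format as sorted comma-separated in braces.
Answer: {2,3,4}

Derivation:
Constraint 1 (Y < W) on D(Y)={1,2,3,4,5} D(W)={1,2,3,4}: Y {1,2,3,4,5}->{1,2,3}; W {1,2,3,4}->{2,3,4}
Constraint 2 (Y < Z) on D(Y)={1,2,3} D(Z)={1,3,5}: Z {1,3,5}->{3,5}
Constraint 3 (Z != W) on D(Z)={3,5} D(W)={2,3,4}: no change
Constraint 4 (Z < Y) on D(Z)={3,5} D(Y)={1,2,3}: Z {3,5}->{}; Y {1,2,3}->{}
So after all 4 constraints: D(W) = {2,3,4}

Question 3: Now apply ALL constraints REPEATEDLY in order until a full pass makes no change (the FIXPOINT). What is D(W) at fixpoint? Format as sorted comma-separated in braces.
Answer: {}

Derivation:
pass 0 (initial): D(W)={1,2,3,4}
pass 1: W {1,2,3,4}->{2,3,4}; Y {1,2,3,4,5}->{}; Z {1,3,5}->{}
pass 2: W {2,3,4}->{}
pass 3: no change
Fixpoint after 3 passes: D(W) = {}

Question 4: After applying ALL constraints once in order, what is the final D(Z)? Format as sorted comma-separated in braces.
Answer: {}

Derivation:
Constraint 1 (Y < W) on D(Y)={1,2,3,4,5} D(W)={1,2,3,4}: Y {1,2,3,4,5}->{1,2,3}; W {1,2,3,4}->{2,3,4}
Constraint 2 (Y < Z) on D(Y)={1,2,3} D(Z)={1,3,5}: Z {1,3,5}->{3,5}
Constraint 3 (Z != W) on D(Z)={3,5} D(W)={2,3,4}: no change
Constraint 4 (Z < Y) on D(Z)={3,5} D(Y)={1,2,3}: Z {3,5}->{}; Y {1,2,3}->{}
So after all 4 constraints: D(Z) = {}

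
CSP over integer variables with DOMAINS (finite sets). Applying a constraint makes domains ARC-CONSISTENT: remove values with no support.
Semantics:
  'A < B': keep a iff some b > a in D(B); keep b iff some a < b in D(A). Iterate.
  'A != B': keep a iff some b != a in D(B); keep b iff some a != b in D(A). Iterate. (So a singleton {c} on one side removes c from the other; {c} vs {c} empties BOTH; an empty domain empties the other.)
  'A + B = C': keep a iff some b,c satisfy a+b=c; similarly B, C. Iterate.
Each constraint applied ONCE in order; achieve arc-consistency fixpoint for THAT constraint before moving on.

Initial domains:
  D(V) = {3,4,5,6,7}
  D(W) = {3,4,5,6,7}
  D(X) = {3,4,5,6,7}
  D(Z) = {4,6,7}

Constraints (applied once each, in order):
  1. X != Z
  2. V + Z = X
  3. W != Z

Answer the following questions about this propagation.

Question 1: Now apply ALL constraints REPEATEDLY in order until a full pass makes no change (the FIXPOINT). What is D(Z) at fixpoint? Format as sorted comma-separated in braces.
Answer: {4}

Derivation:
pass 0 (initial): D(Z)={4,6,7}
pass 1: V {3,4,5,6,7}->{3}; W {3,4,5,6,7}->{3,5,6,7}; X {3,4,5,6,7}->{7}; Z {4,6,7}->{4}
pass 2: no change
Fixpoint after 2 passes: D(Z) = {4}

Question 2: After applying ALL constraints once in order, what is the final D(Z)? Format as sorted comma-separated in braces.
Answer: {4}

Derivation:
Constraint 1 (X != Z) on D(X)={3,4,5,6,7} D(Z)={4,6,7}: no change
Constraint 2 (V + Z = X) on D(V)={3,4,5,6,7} D(Z)={4,6,7} D(X)={3,4,5,6,7}: V {3,4,5,6,7}->{3}; Z {4,6,7}->{4}; X {3,4,5,6,7}->{7}
Constraint 3 (W != Z) on D(W)={3,4,5,6,7} D(Z)={4}: W {3,4,5,6,7}->{3,5,6,7}
So after all 3 constraints: D(Z) = {4}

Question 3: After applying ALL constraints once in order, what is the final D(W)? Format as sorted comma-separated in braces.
Constraint 1 (X != Z) on D(X)={3,4,5,6,7} D(Z)={4,6,7}: no change
Constraint 2 (V + Z = X) on D(V)={3,4,5,6,7} D(Z)={4,6,7} D(X)={3,4,5,6,7}: V {3,4,5,6,7}->{3}; Z {4,6,7}->{4}; X {3,4,5,6,7}->{7}
Constraint 3 (W != Z) on D(W)={3,4,5,6,7} D(Z)={4}: W {3,4,5,6,7}->{3,5,6,7}
So after all 3 constraints: D(W) = {3,5,6,7}

Answer: {3,5,6,7}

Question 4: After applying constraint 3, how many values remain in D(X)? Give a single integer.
Constraint 1 (X != Z) on D(X)={3,4,5,6,7} D(Z)={4,6,7}: no change
Constraint 2 (V + Z = X) on D(V)={3,4,5,6,7} D(Z)={4,6,7} D(X)={3,4,5,6,7}: V {3,4,5,6,7}->{3}; Z {4,6,7}->{4}; X {3,4,5,6,7}->{7}
Constraint 3 (W != Z) on D(W)={3,4,5,6,7} D(Z)={4}: W {3,4,5,6,7}->{3,5,6,7}
So after constraint 3: D(X)={7}, size = 1

Answer: 1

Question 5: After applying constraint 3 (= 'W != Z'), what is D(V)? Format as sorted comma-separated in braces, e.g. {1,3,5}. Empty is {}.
Constraint 1 (X != Z) on D(X)={3,4,5,6,7} D(Z)={4,6,7}: no change
Constraint 2 (V + Z = X) on D(V)={3,4,5,6,7} D(Z)={4,6,7} D(X)={3,4,5,6,7}: V {3,4,5,6,7}->{3}; Z {4,6,7}->{4}; X {3,4,5,6,7}->{7}
Constraint 3 (W != Z) on D(W)={3,4,5,6,7} D(Z)={4}: W {3,4,5,6,7}->{3,5,6,7}
So after constraint 3: D(V) = {3}

Answer: {3}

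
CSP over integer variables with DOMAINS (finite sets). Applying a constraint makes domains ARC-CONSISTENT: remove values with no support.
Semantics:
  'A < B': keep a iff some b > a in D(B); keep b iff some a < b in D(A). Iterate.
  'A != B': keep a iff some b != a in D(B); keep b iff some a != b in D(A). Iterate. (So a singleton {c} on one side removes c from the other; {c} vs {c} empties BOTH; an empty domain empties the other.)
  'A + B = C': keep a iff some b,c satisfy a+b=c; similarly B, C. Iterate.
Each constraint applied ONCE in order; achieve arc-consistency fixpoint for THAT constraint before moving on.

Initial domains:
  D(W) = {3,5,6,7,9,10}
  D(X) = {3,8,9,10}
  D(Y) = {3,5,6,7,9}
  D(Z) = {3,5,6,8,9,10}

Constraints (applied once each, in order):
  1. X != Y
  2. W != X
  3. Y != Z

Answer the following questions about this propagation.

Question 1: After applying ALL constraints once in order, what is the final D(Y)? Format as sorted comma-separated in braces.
Constraint 1 (X != Y) on D(X)={3,8,9,10} D(Y)={3,5,6,7,9}: no change
Constraint 2 (W != X) on D(W)={3,5,6,7,9,10} D(X)={3,8,9,10}: no change
Constraint 3 (Y != Z) on D(Y)={3,5,6,7,9} D(Z)={3,5,6,8,9,10}: no change
So after all 3 constraints: D(Y) = {3,5,6,7,9}

Answer: {3,5,6,7,9}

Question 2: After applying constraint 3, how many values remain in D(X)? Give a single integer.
Answer: 4

Derivation:
Constraint 1 (X != Y) on D(X)={3,8,9,10} D(Y)={3,5,6,7,9}: no change
Constraint 2 (W != X) on D(W)={3,5,6,7,9,10} D(X)={3,8,9,10}: no change
Constraint 3 (Y != Z) on D(Y)={3,5,6,7,9} D(Z)={3,5,6,8,9,10}: no change
So after constraint 3: D(X)={3,8,9,10}, size = 4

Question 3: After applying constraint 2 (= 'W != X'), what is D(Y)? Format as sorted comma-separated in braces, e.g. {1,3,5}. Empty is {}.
Constraint 1 (X != Y) on D(X)={3,8,9,10} D(Y)={3,5,6,7,9}: no change
Constraint 2 (W != X) on D(W)={3,5,6,7,9,10} D(X)={3,8,9,10}: no change
So after constraint 2: D(Y) = {3,5,6,7,9}

Answer: {3,5,6,7,9}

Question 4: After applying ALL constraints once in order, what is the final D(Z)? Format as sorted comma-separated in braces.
Answer: {3,5,6,8,9,10}

Derivation:
Constraint 1 (X != Y) on D(X)={3,8,9,10} D(Y)={3,5,6,7,9}: no change
Constraint 2 (W != X) on D(W)={3,5,6,7,9,10} D(X)={3,8,9,10}: no change
Constraint 3 (Y != Z) on D(Y)={3,5,6,7,9} D(Z)={3,5,6,8,9,10}: no change
So after all 3 constraints: D(Z) = {3,5,6,8,9,10}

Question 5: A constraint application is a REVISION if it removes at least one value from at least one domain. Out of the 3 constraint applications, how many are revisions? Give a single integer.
Constraint 1 (X != Y) on D(X)={3,8,9,10} D(Y)={3,5,6,7,9}: no change => not a revision
Constraint 2 (W != X) on D(W)={3,5,6,7,9,10} D(X)={3,8,9,10}: no change => not a revision
Constraint 3 (Y != Z) on D(Y)={3,5,6,7,9} D(Z)={3,5,6,8,9,10}: no change => not a revision
Total revisions = 0

Answer: 0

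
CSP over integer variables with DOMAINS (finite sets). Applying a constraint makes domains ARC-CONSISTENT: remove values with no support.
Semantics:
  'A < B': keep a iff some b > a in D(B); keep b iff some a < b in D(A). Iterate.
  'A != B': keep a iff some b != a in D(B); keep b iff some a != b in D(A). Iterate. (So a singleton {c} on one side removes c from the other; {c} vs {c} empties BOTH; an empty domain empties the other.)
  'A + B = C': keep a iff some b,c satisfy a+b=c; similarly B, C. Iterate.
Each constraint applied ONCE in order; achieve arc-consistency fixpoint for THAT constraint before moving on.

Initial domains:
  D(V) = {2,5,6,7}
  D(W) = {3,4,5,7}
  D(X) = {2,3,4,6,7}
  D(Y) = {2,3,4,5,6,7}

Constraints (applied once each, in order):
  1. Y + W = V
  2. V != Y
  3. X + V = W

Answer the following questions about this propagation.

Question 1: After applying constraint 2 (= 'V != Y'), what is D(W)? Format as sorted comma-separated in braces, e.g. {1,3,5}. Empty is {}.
Answer: {3,4,5}

Derivation:
Constraint 1 (Y + W = V) on D(Y)={2,3,4,5,6,7} D(W)={3,4,5,7} D(V)={2,5,6,7}: Y {2,3,4,5,6,7}->{2,3,4}; W {3,4,5,7}->{3,4,5}; V {2,5,6,7}->{5,6,7}
Constraint 2 (V != Y) on D(V)={5,6,7} D(Y)={2,3,4}: no change
So after constraint 2: D(W) = {3,4,5}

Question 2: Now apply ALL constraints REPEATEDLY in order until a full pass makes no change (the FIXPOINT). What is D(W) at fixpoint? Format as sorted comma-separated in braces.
pass 0 (initial): D(W)={3,4,5,7}
pass 1: V {2,5,6,7}->{}; W {3,4,5,7}->{}; X {2,3,4,6,7}->{}; Y {2,3,4,5,6,7}->{2,3,4}
pass 2: Y {2,3,4}->{}
pass 3: no change
Fixpoint after 3 passes: D(W) = {}

Answer: {}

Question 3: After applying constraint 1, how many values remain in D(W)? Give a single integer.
Answer: 3

Derivation:
Constraint 1 (Y + W = V) on D(Y)={2,3,4,5,6,7} D(W)={3,4,5,7} D(V)={2,5,6,7}: Y {2,3,4,5,6,7}->{2,3,4}; W {3,4,5,7}->{3,4,5}; V {2,5,6,7}->{5,6,7}
So after constraint 1: D(W)={3,4,5}, size = 3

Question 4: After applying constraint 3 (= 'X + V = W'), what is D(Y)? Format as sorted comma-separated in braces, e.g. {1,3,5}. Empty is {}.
Constraint 1 (Y + W = V) on D(Y)={2,3,4,5,6,7} D(W)={3,4,5,7} D(V)={2,5,6,7}: Y {2,3,4,5,6,7}->{2,3,4}; W {3,4,5,7}->{3,4,5}; V {2,5,6,7}->{5,6,7}
Constraint 2 (V != Y) on D(V)={5,6,7} D(Y)={2,3,4}: no change
Constraint 3 (X + V = W) on D(X)={2,3,4,6,7} D(V)={5,6,7} D(W)={3,4,5}: X {2,3,4,6,7}->{}; V {5,6,7}->{}; W {3,4,5}->{}
So after constraint 3: D(Y) = {2,3,4}

Answer: {2,3,4}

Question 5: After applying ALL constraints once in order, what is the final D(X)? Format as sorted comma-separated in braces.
Answer: {}

Derivation:
Constraint 1 (Y + W = V) on D(Y)={2,3,4,5,6,7} D(W)={3,4,5,7} D(V)={2,5,6,7}: Y {2,3,4,5,6,7}->{2,3,4}; W {3,4,5,7}->{3,4,5}; V {2,5,6,7}->{5,6,7}
Constraint 2 (V != Y) on D(V)={5,6,7} D(Y)={2,3,4}: no change
Constraint 3 (X + V = W) on D(X)={2,3,4,6,7} D(V)={5,6,7} D(W)={3,4,5}: X {2,3,4,6,7}->{}; V {5,6,7}->{}; W {3,4,5}->{}
So after all 3 constraints: D(X) = {}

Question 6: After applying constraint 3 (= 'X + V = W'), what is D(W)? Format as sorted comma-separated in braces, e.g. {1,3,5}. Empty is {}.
Answer: {}

Derivation:
Constraint 1 (Y + W = V) on D(Y)={2,3,4,5,6,7} D(W)={3,4,5,7} D(V)={2,5,6,7}: Y {2,3,4,5,6,7}->{2,3,4}; W {3,4,5,7}->{3,4,5}; V {2,5,6,7}->{5,6,7}
Constraint 2 (V != Y) on D(V)={5,6,7} D(Y)={2,3,4}: no change
Constraint 3 (X + V = W) on D(X)={2,3,4,6,7} D(V)={5,6,7} D(W)={3,4,5}: X {2,3,4,6,7}->{}; V {5,6,7}->{}; W {3,4,5}->{}
So after constraint 3: D(W) = {}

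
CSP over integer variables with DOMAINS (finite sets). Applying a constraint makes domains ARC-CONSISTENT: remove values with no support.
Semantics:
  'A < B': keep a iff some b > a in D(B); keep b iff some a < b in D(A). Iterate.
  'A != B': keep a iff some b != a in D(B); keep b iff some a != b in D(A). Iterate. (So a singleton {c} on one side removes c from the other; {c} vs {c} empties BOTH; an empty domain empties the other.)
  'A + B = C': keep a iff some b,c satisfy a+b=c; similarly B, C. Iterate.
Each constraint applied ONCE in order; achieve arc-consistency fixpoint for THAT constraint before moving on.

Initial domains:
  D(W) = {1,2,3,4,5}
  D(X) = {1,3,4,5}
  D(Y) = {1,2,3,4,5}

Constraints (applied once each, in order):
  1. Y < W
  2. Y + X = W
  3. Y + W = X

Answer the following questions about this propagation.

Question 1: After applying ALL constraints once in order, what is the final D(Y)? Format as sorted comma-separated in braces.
Answer: {1,2}

Derivation:
Constraint 1 (Y < W) on D(Y)={1,2,3,4,5} D(W)={1,2,3,4,5}: Y {1,2,3,4,5}->{1,2,3,4}; W {1,2,3,4,5}->{2,3,4,5}
Constraint 2 (Y + X = W) on D(Y)={1,2,3,4} D(X)={1,3,4,5} D(W)={2,3,4,5}: X {1,3,4,5}->{1,3,4}
Constraint 3 (Y + W = X) on D(Y)={1,2,3,4} D(W)={2,3,4,5} D(X)={1,3,4}: Y {1,2,3,4}->{1,2}; W {2,3,4,5}->{2,3}; X {1,3,4}->{3,4}
So after all 3 constraints: D(Y) = {1,2}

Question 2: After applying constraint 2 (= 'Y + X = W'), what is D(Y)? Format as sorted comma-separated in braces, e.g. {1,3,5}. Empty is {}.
Answer: {1,2,3,4}

Derivation:
Constraint 1 (Y < W) on D(Y)={1,2,3,4,5} D(W)={1,2,3,4,5}: Y {1,2,3,4,5}->{1,2,3,4}; W {1,2,3,4,5}->{2,3,4,5}
Constraint 2 (Y + X = W) on D(Y)={1,2,3,4} D(X)={1,3,4,5} D(W)={2,3,4,5}: X {1,3,4,5}->{1,3,4}
So after constraint 2: D(Y) = {1,2,3,4}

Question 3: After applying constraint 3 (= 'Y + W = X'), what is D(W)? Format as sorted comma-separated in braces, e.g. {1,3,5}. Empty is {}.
Constraint 1 (Y < W) on D(Y)={1,2,3,4,5} D(W)={1,2,3,4,5}: Y {1,2,3,4,5}->{1,2,3,4}; W {1,2,3,4,5}->{2,3,4,5}
Constraint 2 (Y + X = W) on D(Y)={1,2,3,4} D(X)={1,3,4,5} D(W)={2,3,4,5}: X {1,3,4,5}->{1,3,4}
Constraint 3 (Y + W = X) on D(Y)={1,2,3,4} D(W)={2,3,4,5} D(X)={1,3,4}: Y {1,2,3,4}->{1,2}; W {2,3,4,5}->{2,3}; X {1,3,4}->{3,4}
So after constraint 3: D(W) = {2,3}

Answer: {2,3}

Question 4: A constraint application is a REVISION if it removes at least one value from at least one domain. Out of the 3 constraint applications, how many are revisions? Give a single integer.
Answer: 3

Derivation:
Constraint 1 (Y < W) on D(Y)={1,2,3,4,5} D(W)={1,2,3,4,5}: Y {1,2,3,4,5}->{1,2,3,4}; W {1,2,3,4,5}->{2,3,4,5} => REVISION
Constraint 2 (Y + X = W) on D(Y)={1,2,3,4} D(X)={1,3,4,5} D(W)={2,3,4,5}: X {1,3,4,5}->{1,3,4} => REVISION
Constraint 3 (Y + W = X) on D(Y)={1,2,3,4} D(W)={2,3,4,5} D(X)={1,3,4}: Y {1,2,3,4}->{1,2}; W {2,3,4,5}->{2,3}; X {1,3,4}->{3,4} => REVISION
Total revisions = 3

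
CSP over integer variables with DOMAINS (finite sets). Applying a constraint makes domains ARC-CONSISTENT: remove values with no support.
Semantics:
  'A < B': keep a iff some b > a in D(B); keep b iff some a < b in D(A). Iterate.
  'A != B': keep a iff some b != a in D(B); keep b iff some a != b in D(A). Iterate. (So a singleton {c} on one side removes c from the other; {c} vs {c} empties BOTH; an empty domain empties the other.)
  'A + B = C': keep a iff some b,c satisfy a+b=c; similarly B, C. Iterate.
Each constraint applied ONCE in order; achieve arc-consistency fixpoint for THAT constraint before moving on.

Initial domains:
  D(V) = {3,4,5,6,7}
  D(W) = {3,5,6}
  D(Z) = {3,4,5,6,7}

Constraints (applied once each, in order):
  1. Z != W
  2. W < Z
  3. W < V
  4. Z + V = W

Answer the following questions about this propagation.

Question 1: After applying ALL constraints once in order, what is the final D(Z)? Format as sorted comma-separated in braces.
Constraint 1 (Z != W) on D(Z)={3,4,5,6,7} D(W)={3,5,6}: no change
Constraint 2 (W < Z) on D(W)={3,5,6} D(Z)={3,4,5,6,7}: Z {3,4,5,6,7}->{4,5,6,7}
Constraint 3 (W < V) on D(W)={3,5,6} D(V)={3,4,5,6,7}: V {3,4,5,6,7}->{4,5,6,7}
Constraint 4 (Z + V = W) on D(Z)={4,5,6,7} D(V)={4,5,6,7} D(W)={3,5,6}: Z {4,5,6,7}->{}; V {4,5,6,7}->{}; W {3,5,6}->{}
So after all 4 constraints: D(Z) = {}

Answer: {}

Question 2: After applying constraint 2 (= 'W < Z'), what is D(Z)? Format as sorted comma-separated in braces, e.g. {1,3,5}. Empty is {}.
Constraint 1 (Z != W) on D(Z)={3,4,5,6,7} D(W)={3,5,6}: no change
Constraint 2 (W < Z) on D(W)={3,5,6} D(Z)={3,4,5,6,7}: Z {3,4,5,6,7}->{4,5,6,7}
So after constraint 2: D(Z) = {4,5,6,7}

Answer: {4,5,6,7}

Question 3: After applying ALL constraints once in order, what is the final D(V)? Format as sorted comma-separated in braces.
Answer: {}

Derivation:
Constraint 1 (Z != W) on D(Z)={3,4,5,6,7} D(W)={3,5,6}: no change
Constraint 2 (W < Z) on D(W)={3,5,6} D(Z)={3,4,5,6,7}: Z {3,4,5,6,7}->{4,5,6,7}
Constraint 3 (W < V) on D(W)={3,5,6} D(V)={3,4,5,6,7}: V {3,4,5,6,7}->{4,5,6,7}
Constraint 4 (Z + V = W) on D(Z)={4,5,6,7} D(V)={4,5,6,7} D(W)={3,5,6}: Z {4,5,6,7}->{}; V {4,5,6,7}->{}; W {3,5,6}->{}
So after all 4 constraints: D(V) = {}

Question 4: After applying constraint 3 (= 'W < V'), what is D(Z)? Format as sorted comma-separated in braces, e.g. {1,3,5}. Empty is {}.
Answer: {4,5,6,7}

Derivation:
Constraint 1 (Z != W) on D(Z)={3,4,5,6,7} D(W)={3,5,6}: no change
Constraint 2 (W < Z) on D(W)={3,5,6} D(Z)={3,4,5,6,7}: Z {3,4,5,6,7}->{4,5,6,7}
Constraint 3 (W < V) on D(W)={3,5,6} D(V)={3,4,5,6,7}: V {3,4,5,6,7}->{4,5,6,7}
So after constraint 3: D(Z) = {4,5,6,7}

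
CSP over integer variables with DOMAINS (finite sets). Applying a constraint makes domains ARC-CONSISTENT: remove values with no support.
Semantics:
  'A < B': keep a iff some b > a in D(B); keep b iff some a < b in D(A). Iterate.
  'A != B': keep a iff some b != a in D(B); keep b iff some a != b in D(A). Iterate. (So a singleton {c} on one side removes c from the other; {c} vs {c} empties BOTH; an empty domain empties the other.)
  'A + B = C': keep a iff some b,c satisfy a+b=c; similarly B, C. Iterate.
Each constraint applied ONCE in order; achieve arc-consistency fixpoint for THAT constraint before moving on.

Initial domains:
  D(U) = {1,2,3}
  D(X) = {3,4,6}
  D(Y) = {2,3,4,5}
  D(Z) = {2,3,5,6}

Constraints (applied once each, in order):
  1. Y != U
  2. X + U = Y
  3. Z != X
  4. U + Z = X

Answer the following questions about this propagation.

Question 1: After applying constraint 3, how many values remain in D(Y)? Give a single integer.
Answer: 2

Derivation:
Constraint 1 (Y != U) on D(Y)={2,3,4,5} D(U)={1,2,3}: no change
Constraint 2 (X + U = Y) on D(X)={3,4,6} D(U)={1,2,3} D(Y)={2,3,4,5}: X {3,4,6}->{3,4}; U {1,2,3}->{1,2}; Y {2,3,4,5}->{4,5}
Constraint 3 (Z != X) on D(Z)={2,3,5,6} D(X)={3,4}: no change
So after constraint 3: D(Y)={4,5}, size = 2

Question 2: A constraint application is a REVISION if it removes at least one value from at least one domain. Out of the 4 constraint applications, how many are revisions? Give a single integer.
Answer: 2

Derivation:
Constraint 1 (Y != U) on D(Y)={2,3,4,5} D(U)={1,2,3}: no change => not a revision
Constraint 2 (X + U = Y) on D(X)={3,4,6} D(U)={1,2,3} D(Y)={2,3,4,5}: X {3,4,6}->{3,4}; U {1,2,3}->{1,2}; Y {2,3,4,5}->{4,5} => REVISION
Constraint 3 (Z != X) on D(Z)={2,3,5,6} D(X)={3,4}: no change => not a revision
Constraint 4 (U + Z = X) on D(U)={1,2} D(Z)={2,3,5,6} D(X)={3,4}: Z {2,3,5,6}->{2,3} => REVISION
Total revisions = 2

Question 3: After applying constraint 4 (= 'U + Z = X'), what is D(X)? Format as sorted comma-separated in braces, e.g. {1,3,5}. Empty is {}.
Answer: {3,4}

Derivation:
Constraint 1 (Y != U) on D(Y)={2,3,4,5} D(U)={1,2,3}: no change
Constraint 2 (X + U = Y) on D(X)={3,4,6} D(U)={1,2,3} D(Y)={2,3,4,5}: X {3,4,6}->{3,4}; U {1,2,3}->{1,2}; Y {2,3,4,5}->{4,5}
Constraint 3 (Z != X) on D(Z)={2,3,5,6} D(X)={3,4}: no change
Constraint 4 (U + Z = X) on D(U)={1,2} D(Z)={2,3,5,6} D(X)={3,4}: Z {2,3,5,6}->{2,3}
So after constraint 4: D(X) = {3,4}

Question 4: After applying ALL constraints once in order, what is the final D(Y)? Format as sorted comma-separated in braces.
Constraint 1 (Y != U) on D(Y)={2,3,4,5} D(U)={1,2,3}: no change
Constraint 2 (X + U = Y) on D(X)={3,4,6} D(U)={1,2,3} D(Y)={2,3,4,5}: X {3,4,6}->{3,4}; U {1,2,3}->{1,2}; Y {2,3,4,5}->{4,5}
Constraint 3 (Z != X) on D(Z)={2,3,5,6} D(X)={3,4}: no change
Constraint 4 (U + Z = X) on D(U)={1,2} D(Z)={2,3,5,6} D(X)={3,4}: Z {2,3,5,6}->{2,3}
So after all 4 constraints: D(Y) = {4,5}

Answer: {4,5}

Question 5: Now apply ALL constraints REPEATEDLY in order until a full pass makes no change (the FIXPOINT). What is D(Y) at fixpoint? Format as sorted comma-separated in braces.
Answer: {4,5}

Derivation:
pass 0 (initial): D(Y)={2,3,4,5}
pass 1: U {1,2,3}->{1,2}; X {3,4,6}->{3,4}; Y {2,3,4,5}->{4,5}; Z {2,3,5,6}->{2,3}
pass 2: no change
Fixpoint after 2 passes: D(Y) = {4,5}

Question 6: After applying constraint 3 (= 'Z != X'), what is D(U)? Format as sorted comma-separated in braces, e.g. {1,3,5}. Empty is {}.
Constraint 1 (Y != U) on D(Y)={2,3,4,5} D(U)={1,2,3}: no change
Constraint 2 (X + U = Y) on D(X)={3,4,6} D(U)={1,2,3} D(Y)={2,3,4,5}: X {3,4,6}->{3,4}; U {1,2,3}->{1,2}; Y {2,3,4,5}->{4,5}
Constraint 3 (Z != X) on D(Z)={2,3,5,6} D(X)={3,4}: no change
So after constraint 3: D(U) = {1,2}

Answer: {1,2}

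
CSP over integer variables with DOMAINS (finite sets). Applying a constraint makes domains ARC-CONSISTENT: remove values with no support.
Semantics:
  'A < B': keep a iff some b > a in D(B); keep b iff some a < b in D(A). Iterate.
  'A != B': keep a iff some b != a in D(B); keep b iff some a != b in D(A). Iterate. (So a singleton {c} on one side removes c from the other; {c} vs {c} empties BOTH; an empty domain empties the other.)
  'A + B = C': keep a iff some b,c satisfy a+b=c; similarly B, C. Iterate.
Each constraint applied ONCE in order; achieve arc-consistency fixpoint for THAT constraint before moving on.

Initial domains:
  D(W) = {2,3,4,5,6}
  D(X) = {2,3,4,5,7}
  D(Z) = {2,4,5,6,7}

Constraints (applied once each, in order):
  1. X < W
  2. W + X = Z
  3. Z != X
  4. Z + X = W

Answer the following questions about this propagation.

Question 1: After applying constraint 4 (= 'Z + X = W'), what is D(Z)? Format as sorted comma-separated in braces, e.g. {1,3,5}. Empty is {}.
Constraint 1 (X < W) on D(X)={2,3,4,5,7} D(W)={2,3,4,5,6}: X {2,3,4,5,7}->{2,3,4,5}; W {2,3,4,5,6}->{3,4,5,6}
Constraint 2 (W + X = Z) on D(W)={3,4,5,6} D(X)={2,3,4,5} D(Z)={2,4,5,6,7}: W {3,4,5,6}->{3,4,5}; X {2,3,4,5}->{2,3,4}; Z {2,4,5,6,7}->{5,6,7}
Constraint 3 (Z != X) on D(Z)={5,6,7} D(X)={2,3,4}: no change
Constraint 4 (Z + X = W) on D(Z)={5,6,7} D(X)={2,3,4} D(W)={3,4,5}: Z {5,6,7}->{}; X {2,3,4}->{}; W {3,4,5}->{}
So after constraint 4: D(Z) = {}

Answer: {}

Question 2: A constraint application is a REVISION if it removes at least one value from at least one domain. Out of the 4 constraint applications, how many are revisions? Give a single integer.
Constraint 1 (X < W) on D(X)={2,3,4,5,7} D(W)={2,3,4,5,6}: X {2,3,4,5,7}->{2,3,4,5}; W {2,3,4,5,6}->{3,4,5,6} => REVISION
Constraint 2 (W + X = Z) on D(W)={3,4,5,6} D(X)={2,3,4,5} D(Z)={2,4,5,6,7}: W {3,4,5,6}->{3,4,5}; X {2,3,4,5}->{2,3,4}; Z {2,4,5,6,7}->{5,6,7} => REVISION
Constraint 3 (Z != X) on D(Z)={5,6,7} D(X)={2,3,4}: no change => not a revision
Constraint 4 (Z + X = W) on D(Z)={5,6,7} D(X)={2,3,4} D(W)={3,4,5}: Z {5,6,7}->{}; X {2,3,4}->{}; W {3,4,5}->{} => REVISION
Total revisions = 3

Answer: 3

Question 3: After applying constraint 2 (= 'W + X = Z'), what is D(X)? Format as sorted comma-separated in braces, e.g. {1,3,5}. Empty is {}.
Constraint 1 (X < W) on D(X)={2,3,4,5,7} D(W)={2,3,4,5,6}: X {2,3,4,5,7}->{2,3,4,5}; W {2,3,4,5,6}->{3,4,5,6}
Constraint 2 (W + X = Z) on D(W)={3,4,5,6} D(X)={2,3,4,5} D(Z)={2,4,5,6,7}: W {3,4,5,6}->{3,4,5}; X {2,3,4,5}->{2,3,4}; Z {2,4,5,6,7}->{5,6,7}
So after constraint 2: D(X) = {2,3,4}

Answer: {2,3,4}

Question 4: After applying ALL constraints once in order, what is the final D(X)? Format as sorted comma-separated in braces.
Answer: {}

Derivation:
Constraint 1 (X < W) on D(X)={2,3,4,5,7} D(W)={2,3,4,5,6}: X {2,3,4,5,7}->{2,3,4,5}; W {2,3,4,5,6}->{3,4,5,6}
Constraint 2 (W + X = Z) on D(W)={3,4,5,6} D(X)={2,3,4,5} D(Z)={2,4,5,6,7}: W {3,4,5,6}->{3,4,5}; X {2,3,4,5}->{2,3,4}; Z {2,4,5,6,7}->{5,6,7}
Constraint 3 (Z != X) on D(Z)={5,6,7} D(X)={2,3,4}: no change
Constraint 4 (Z + X = W) on D(Z)={5,6,7} D(X)={2,3,4} D(W)={3,4,5}: Z {5,6,7}->{}; X {2,3,4}->{}; W {3,4,5}->{}
So after all 4 constraints: D(X) = {}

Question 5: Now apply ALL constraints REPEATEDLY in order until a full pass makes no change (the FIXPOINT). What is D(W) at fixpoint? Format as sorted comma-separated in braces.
Answer: {}

Derivation:
pass 0 (initial): D(W)={2,3,4,5,6}
pass 1: W {2,3,4,5,6}->{}; X {2,3,4,5,7}->{}; Z {2,4,5,6,7}->{}
pass 2: no change
Fixpoint after 2 passes: D(W) = {}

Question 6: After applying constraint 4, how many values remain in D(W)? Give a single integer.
Answer: 0

Derivation:
Constraint 1 (X < W) on D(X)={2,3,4,5,7} D(W)={2,3,4,5,6}: X {2,3,4,5,7}->{2,3,4,5}; W {2,3,4,5,6}->{3,4,5,6}
Constraint 2 (W + X = Z) on D(W)={3,4,5,6} D(X)={2,3,4,5} D(Z)={2,4,5,6,7}: W {3,4,5,6}->{3,4,5}; X {2,3,4,5}->{2,3,4}; Z {2,4,5,6,7}->{5,6,7}
Constraint 3 (Z != X) on D(Z)={5,6,7} D(X)={2,3,4}: no change
Constraint 4 (Z + X = W) on D(Z)={5,6,7} D(X)={2,3,4} D(W)={3,4,5}: Z {5,6,7}->{}; X {2,3,4}->{}; W {3,4,5}->{}
So after constraint 4: D(W)={}, size = 0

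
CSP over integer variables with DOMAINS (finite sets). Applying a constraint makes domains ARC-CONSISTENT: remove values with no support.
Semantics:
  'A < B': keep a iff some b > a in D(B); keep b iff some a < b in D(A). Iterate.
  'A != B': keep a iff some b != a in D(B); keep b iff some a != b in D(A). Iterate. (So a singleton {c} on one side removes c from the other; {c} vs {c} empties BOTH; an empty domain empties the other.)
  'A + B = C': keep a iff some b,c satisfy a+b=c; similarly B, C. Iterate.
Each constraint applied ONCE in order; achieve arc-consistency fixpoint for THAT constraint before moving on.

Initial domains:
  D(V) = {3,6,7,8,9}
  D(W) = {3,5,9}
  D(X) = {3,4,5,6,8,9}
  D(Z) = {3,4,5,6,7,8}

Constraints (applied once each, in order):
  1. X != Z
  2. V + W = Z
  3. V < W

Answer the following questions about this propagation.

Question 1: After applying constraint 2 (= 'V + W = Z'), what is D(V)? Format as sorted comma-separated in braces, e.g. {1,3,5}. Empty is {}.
Answer: {3}

Derivation:
Constraint 1 (X != Z) on D(X)={3,4,5,6,8,9} D(Z)={3,4,5,6,7,8}: no change
Constraint 2 (V + W = Z) on D(V)={3,6,7,8,9} D(W)={3,5,9} D(Z)={3,4,5,6,7,8}: V {3,6,7,8,9}->{3}; W {3,5,9}->{3,5}; Z {3,4,5,6,7,8}->{6,8}
So after constraint 2: D(V) = {3}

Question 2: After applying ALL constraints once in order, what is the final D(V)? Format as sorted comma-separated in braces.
Constraint 1 (X != Z) on D(X)={3,4,5,6,8,9} D(Z)={3,4,5,6,7,8}: no change
Constraint 2 (V + W = Z) on D(V)={3,6,7,8,9} D(W)={3,5,9} D(Z)={3,4,5,6,7,8}: V {3,6,7,8,9}->{3}; W {3,5,9}->{3,5}; Z {3,4,5,6,7,8}->{6,8}
Constraint 3 (V < W) on D(V)={3} D(W)={3,5}: W {3,5}->{5}
So after all 3 constraints: D(V) = {3}

Answer: {3}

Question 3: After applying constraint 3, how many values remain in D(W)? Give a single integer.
Constraint 1 (X != Z) on D(X)={3,4,5,6,8,9} D(Z)={3,4,5,6,7,8}: no change
Constraint 2 (V + W = Z) on D(V)={3,6,7,8,9} D(W)={3,5,9} D(Z)={3,4,5,6,7,8}: V {3,6,7,8,9}->{3}; W {3,5,9}->{3,5}; Z {3,4,5,6,7,8}->{6,8}
Constraint 3 (V < W) on D(V)={3} D(W)={3,5}: W {3,5}->{5}
So after constraint 3: D(W)={5}, size = 1

Answer: 1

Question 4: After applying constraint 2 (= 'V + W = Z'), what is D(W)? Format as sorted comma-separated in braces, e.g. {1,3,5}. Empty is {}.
Constraint 1 (X != Z) on D(X)={3,4,5,6,8,9} D(Z)={3,4,5,6,7,8}: no change
Constraint 2 (V + W = Z) on D(V)={3,6,7,8,9} D(W)={3,5,9} D(Z)={3,4,5,6,7,8}: V {3,6,7,8,9}->{3}; W {3,5,9}->{3,5}; Z {3,4,5,6,7,8}->{6,8}
So after constraint 2: D(W) = {3,5}

Answer: {3,5}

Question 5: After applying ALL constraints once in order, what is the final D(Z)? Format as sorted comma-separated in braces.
Answer: {6,8}

Derivation:
Constraint 1 (X != Z) on D(X)={3,4,5,6,8,9} D(Z)={3,4,5,6,7,8}: no change
Constraint 2 (V + W = Z) on D(V)={3,6,7,8,9} D(W)={3,5,9} D(Z)={3,4,5,6,7,8}: V {3,6,7,8,9}->{3}; W {3,5,9}->{3,5}; Z {3,4,5,6,7,8}->{6,8}
Constraint 3 (V < W) on D(V)={3} D(W)={3,5}: W {3,5}->{5}
So after all 3 constraints: D(Z) = {6,8}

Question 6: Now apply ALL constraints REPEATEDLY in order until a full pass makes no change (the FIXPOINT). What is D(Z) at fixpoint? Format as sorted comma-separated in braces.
Answer: {8}

Derivation:
pass 0 (initial): D(Z)={3,4,5,6,7,8}
pass 1: V {3,6,7,8,9}->{3}; W {3,5,9}->{5}; Z {3,4,5,6,7,8}->{6,8}
pass 2: Z {6,8}->{8}
pass 3: X {3,4,5,6,8,9}->{3,4,5,6,9}
pass 4: no change
Fixpoint after 4 passes: D(Z) = {8}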